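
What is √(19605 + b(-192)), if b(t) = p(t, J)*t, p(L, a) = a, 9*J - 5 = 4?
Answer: 3*√2157 ≈ 139.33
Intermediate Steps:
J = 1 (J = 5/9 + (⅑)*4 = 5/9 + 4/9 = 1)
b(t) = t (b(t) = 1*t = t)
√(19605 + b(-192)) = √(19605 - 192) = √19413 = 3*√2157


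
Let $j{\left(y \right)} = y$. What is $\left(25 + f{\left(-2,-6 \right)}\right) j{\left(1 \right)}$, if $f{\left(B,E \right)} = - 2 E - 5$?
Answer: $32$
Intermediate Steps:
$f{\left(B,E \right)} = -5 - 2 E$
$\left(25 + f{\left(-2,-6 \right)}\right) j{\left(1 \right)} = \left(25 - -7\right) 1 = \left(25 + \left(-5 + 12\right)\right) 1 = \left(25 + 7\right) 1 = 32 \cdot 1 = 32$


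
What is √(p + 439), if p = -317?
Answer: √122 ≈ 11.045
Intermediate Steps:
√(p + 439) = √(-317 + 439) = √122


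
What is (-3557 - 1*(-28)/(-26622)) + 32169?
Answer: 380854318/13311 ≈ 28612.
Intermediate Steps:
(-3557 - 1*(-28)/(-26622)) + 32169 = (-3557 + 28*(-1/26622)) + 32169 = (-3557 - 14/13311) + 32169 = -47347241/13311 + 32169 = 380854318/13311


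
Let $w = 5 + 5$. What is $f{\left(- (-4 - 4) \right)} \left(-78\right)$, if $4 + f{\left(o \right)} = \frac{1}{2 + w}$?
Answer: $\frac{611}{2} \approx 305.5$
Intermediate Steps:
$w = 10$
$f{\left(o \right)} = - \frac{47}{12}$ ($f{\left(o \right)} = -4 + \frac{1}{2 + 10} = -4 + \frac{1}{12} = - \frac{47}{12}$)
$f{\left(- (-4 - 4) \right)} \left(-78\right) = \left(- \frac{47}{12}\right) \left(-78\right) = \frac{611}{2}$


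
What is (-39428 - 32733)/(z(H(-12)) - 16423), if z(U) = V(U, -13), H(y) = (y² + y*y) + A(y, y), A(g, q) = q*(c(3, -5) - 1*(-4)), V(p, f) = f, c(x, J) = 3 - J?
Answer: 72161/16436 ≈ 4.3904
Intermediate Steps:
A(g, q) = 12*q (A(g, q) = q*((3 - 1*(-5)) - 1*(-4)) = q*((3 + 5) + 4) = q*(8 + 4) = q*12 = 12*q)
H(y) = 2*y² + 12*y (H(y) = (y² + y*y) + 12*y = (y² + y²) + 12*y = 2*y² + 12*y)
z(U) = -13
(-39428 - 32733)/(z(H(-12)) - 16423) = (-39428 - 32733)/(-13 - 16423) = -72161/(-16436) = -72161*(-1/16436) = 72161/16436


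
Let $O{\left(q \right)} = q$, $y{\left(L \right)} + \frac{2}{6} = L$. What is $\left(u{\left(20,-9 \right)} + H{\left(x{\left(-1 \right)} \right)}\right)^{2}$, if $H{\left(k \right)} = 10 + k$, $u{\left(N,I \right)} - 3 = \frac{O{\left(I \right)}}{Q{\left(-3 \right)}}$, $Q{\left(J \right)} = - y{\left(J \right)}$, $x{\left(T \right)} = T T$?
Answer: $\frac{12769}{100} \approx 127.69$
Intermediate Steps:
$y{\left(L \right)} = - \frac{1}{3} + L$
$x{\left(T \right)} = T^{2}$
$Q{\left(J \right)} = \frac{1}{3} - J$ ($Q{\left(J \right)} = - (- \frac{1}{3} + J) = \frac{1}{3} - J$)
$u{\left(N,I \right)} = 3 + \frac{3 I}{10}$ ($u{\left(N,I \right)} = 3 + \frac{I}{\frac{1}{3} - -3} = 3 + \frac{I}{\frac{1}{3} + 3} = 3 + \frac{I}{\frac{10}{3}} = 3 + I \frac{3}{10} = 3 + \frac{3 I}{10}$)
$\left(u{\left(20,-9 \right)} + H{\left(x{\left(-1 \right)} \right)}\right)^{2} = \left(\left(3 + \frac{3}{10} \left(-9\right)\right) + \left(10 + \left(-1\right)^{2}\right)\right)^{2} = \left(\left(3 - \frac{27}{10}\right) + \left(10 + 1\right)\right)^{2} = \left(\frac{3}{10} + 11\right)^{2} = \left(\frac{113}{10}\right)^{2} = \frac{12769}{100}$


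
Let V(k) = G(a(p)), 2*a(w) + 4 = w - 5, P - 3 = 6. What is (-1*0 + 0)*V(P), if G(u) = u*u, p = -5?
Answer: 0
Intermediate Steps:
P = 9 (P = 3 + 6 = 9)
a(w) = -9/2 + w/2 (a(w) = -2 + (w - 5)/2 = -2 + (-5 + w)/2 = -2 + (-5/2 + w/2) = -9/2 + w/2)
G(u) = u**2
V(k) = 49 (V(k) = (-9/2 + (1/2)*(-5))**2 = (-9/2 - 5/2)**2 = (-7)**2 = 49)
(-1*0 + 0)*V(P) = (-1*0 + 0)*49 = (0 + 0)*49 = 0*49 = 0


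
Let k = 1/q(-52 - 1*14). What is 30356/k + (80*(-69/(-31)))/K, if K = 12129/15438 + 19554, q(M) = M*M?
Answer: 13306237081016592/100628927 ≈ 1.3223e+8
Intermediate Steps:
q(M) = M²
k = 1/4356 (k = 1/((-52 - 1*14)²) = 1/((-52 - 14)²) = 1/((-66)²) = 1/4356 ≈ 0.00022957)
K = 100628927/5146 (K = 12129*(1/15438) + 19554 = 4043/5146 + 19554 = 100628927/5146 ≈ 19555.)
30356/k + (80*(-69/(-31)))/K = 30356/(1/4356) + (80*(-69/(-31)))/(100628927/5146) = 30356*4356 + (80*(-69*(-1/31)))*(5146/100628927) = 132230736 + (80*(69/31))*(5146/100628927) = 132230736 + (5520/31)*(5146/100628927) = 132230736 + 916320/100628927 = 13306237081016592/100628927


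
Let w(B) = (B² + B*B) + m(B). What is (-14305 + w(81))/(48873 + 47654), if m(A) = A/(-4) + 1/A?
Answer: -389849/31274748 ≈ -0.012465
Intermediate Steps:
m(A) = 1/A - A/4 (m(A) = A*(-¼) + 1/A = -A/4 + 1/A = 1/A - A/4)
w(B) = 1/B + 2*B² - B/4 (w(B) = (B² + B*B) + (1/B - B/4) = (B² + B²) + (1/B - B/4) = 2*B² + (1/B - B/4) = 1/B + 2*B² - B/4)
(-14305 + w(81))/(48873 + 47654) = (-14305 + (1/81 + 2*81² - ¼*81))/(48873 + 47654) = (-14305 + (1/81 + 2*6561 - 81/4))/96527 = (-14305 + (1/81 + 13122 - 81/4))*(1/96527) = (-14305 + 4244971/324)*(1/96527) = -389849/324*1/96527 = -389849/31274748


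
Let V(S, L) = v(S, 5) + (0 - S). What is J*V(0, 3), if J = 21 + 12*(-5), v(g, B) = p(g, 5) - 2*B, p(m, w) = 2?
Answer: 312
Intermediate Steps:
v(g, B) = 2 - 2*B
V(S, L) = -8 - S (V(S, L) = (2 - 2*5) + (0 - S) = (2 - 10) - S = -8 - S)
J = -39 (J = 21 - 60 = -39)
J*V(0, 3) = -39*(-8 - 1*0) = -39*(-8 + 0) = -39*(-8) = 312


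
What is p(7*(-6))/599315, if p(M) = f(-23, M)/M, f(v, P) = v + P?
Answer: 13/5034246 ≈ 2.5823e-6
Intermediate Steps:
f(v, P) = P + v
p(M) = (-23 + M)/M (p(M) = (M - 23)/M = (-23 + M)/M)
p(7*(-6))/599315 = ((-23 + 7*(-6))/((7*(-6))))/599315 = ((-23 - 42)/(-42))*(1/599315) = -1/42*(-65)*(1/599315) = (65/42)*(1/599315) = 13/5034246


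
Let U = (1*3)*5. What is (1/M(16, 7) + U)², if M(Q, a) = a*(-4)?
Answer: 175561/784 ≈ 223.93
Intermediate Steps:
U = 15 (U = 3*5 = 15)
M(Q, a) = -4*a
(1/M(16, 7) + U)² = (1/(-4*7) + 15)² = (1/(-28) + 15)² = (-1/28 + 15)² = (419/28)² = 175561/784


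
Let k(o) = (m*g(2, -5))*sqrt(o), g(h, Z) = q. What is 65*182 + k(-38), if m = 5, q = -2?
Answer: 11830 - 10*I*sqrt(38) ≈ 11830.0 - 61.644*I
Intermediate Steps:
g(h, Z) = -2
k(o) = -10*sqrt(o) (k(o) = (5*(-2))*sqrt(o) = -10*sqrt(o))
65*182 + k(-38) = 65*182 - 10*I*sqrt(38) = 11830 - 10*I*sqrt(38)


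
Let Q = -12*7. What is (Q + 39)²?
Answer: 2025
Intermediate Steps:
Q = -84
(Q + 39)² = (-84 + 39)² = (-45)² = 2025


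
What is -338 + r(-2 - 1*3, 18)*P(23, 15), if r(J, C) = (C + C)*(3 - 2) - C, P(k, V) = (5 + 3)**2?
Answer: 814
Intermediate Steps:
P(k, V) = 64 (P(k, V) = 8**2 = 64)
r(J, C) = C (r(J, C) = (2*C)*1 - C = 2*C - C = C)
-338 + r(-2 - 1*3, 18)*P(23, 15) = -338 + 18*64 = -338 + 1152 = 814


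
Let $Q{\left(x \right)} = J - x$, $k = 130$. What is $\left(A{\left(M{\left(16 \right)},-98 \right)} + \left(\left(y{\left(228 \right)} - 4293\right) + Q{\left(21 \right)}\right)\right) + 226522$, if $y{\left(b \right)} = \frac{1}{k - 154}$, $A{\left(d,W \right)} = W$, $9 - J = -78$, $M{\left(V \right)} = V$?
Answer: $\frac{5332727}{24} \approx 2.222 \cdot 10^{5}$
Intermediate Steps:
$J = 87$ ($J = 9 - -78 = 9 + 78 = 87$)
$Q{\left(x \right)} = 87 - x$
$y{\left(b \right)} = - \frac{1}{24}$ ($y{\left(b \right)} = \frac{1}{130 - 154} = \frac{1}{-24} = - \frac{1}{24}$)
$\left(A{\left(M{\left(16 \right)},-98 \right)} + \left(\left(y{\left(228 \right)} - 4293\right) + Q{\left(21 \right)}\right)\right) + 226522 = \left(-98 + \left(\left(- \frac{1}{24} - 4293\right) + \left(87 - 21\right)\right)\right) + 226522 = \left(-98 + \left(- \frac{103033}{24} + \left(87 - 21\right)\right)\right) + 226522 = \left(-98 + \left(- \frac{103033}{24} + 66\right)\right) + 226522 = \left(-98 - \frac{101449}{24}\right) + 226522 = - \frac{103801}{24} + 226522 = \frac{5332727}{24}$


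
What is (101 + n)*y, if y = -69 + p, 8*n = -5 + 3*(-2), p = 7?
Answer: -24707/4 ≈ -6176.8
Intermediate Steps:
n = -11/8 (n = (-5 + 3*(-2))/8 = (-5 - 6)/8 = (1/8)*(-11) = -11/8 ≈ -1.3750)
y = -62 (y = -69 + 7 = -62)
(101 + n)*y = (101 - 11/8)*(-62) = (797/8)*(-62) = -24707/4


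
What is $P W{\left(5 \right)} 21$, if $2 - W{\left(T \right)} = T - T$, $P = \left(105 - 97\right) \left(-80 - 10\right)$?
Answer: $-30240$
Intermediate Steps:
$P = -720$ ($P = 8 \left(-90\right) = -720$)
$W{\left(T \right)} = 2$ ($W{\left(T \right)} = 2 - \left(T - T\right) = 2 - 0 = 2 + 0 = 2$)
$P W{\left(5 \right)} 21 = \left(-720\right) 2 \cdot 21 = \left(-1440\right) 21 = -30240$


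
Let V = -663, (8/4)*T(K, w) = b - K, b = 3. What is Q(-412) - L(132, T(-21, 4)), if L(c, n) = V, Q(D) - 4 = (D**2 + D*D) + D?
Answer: 339743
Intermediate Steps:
Q(D) = 4 + D + 2*D**2 (Q(D) = 4 + ((D**2 + D*D) + D) = 4 + ((D**2 + D**2) + D) = 4 + (2*D**2 + D) = 4 + (D + 2*D**2) = 4 + D + 2*D**2)
T(K, w) = 3/2 - K/2 (T(K, w) = (3 - K)/2 = 3/2 - K/2)
L(c, n) = -663
Q(-412) - L(132, T(-21, 4)) = (4 - 412 + 2*(-412)**2) - 1*(-663) = (4 - 412 + 2*169744) + 663 = (4 - 412 + 339488) + 663 = 339080 + 663 = 339743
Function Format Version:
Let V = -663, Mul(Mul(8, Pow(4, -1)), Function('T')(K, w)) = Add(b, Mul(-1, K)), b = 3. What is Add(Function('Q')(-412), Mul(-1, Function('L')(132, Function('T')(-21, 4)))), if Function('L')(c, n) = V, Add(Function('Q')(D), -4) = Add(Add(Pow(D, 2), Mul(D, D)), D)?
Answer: 339743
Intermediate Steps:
Function('Q')(D) = Add(4, D, Mul(2, Pow(D, 2))) (Function('Q')(D) = Add(4, Add(Add(Pow(D, 2), Mul(D, D)), D)) = Add(4, Add(Add(Pow(D, 2), Pow(D, 2)), D)) = Add(4, Add(Mul(2, Pow(D, 2)), D)) = Add(4, Add(D, Mul(2, Pow(D, 2)))) = Add(4, D, Mul(2, Pow(D, 2))))
Function('T')(K, w) = Add(Rational(3, 2), Mul(Rational(-1, 2), K)) (Function('T')(K, w) = Mul(Rational(1, 2), Add(3, Mul(-1, K))) = Add(Rational(3, 2), Mul(Rational(-1, 2), K)))
Function('L')(c, n) = -663
Add(Function('Q')(-412), Mul(-1, Function('L')(132, Function('T')(-21, 4)))) = Add(Add(4, -412, Mul(2, Pow(-412, 2))), Mul(-1, -663)) = Add(Add(4, -412, Mul(2, 169744)), 663) = Add(Add(4, -412, 339488), 663) = Add(339080, 663) = 339743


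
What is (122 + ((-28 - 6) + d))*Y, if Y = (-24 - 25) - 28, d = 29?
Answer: -9009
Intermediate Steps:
Y = -77 (Y = -49 - 28 = -77)
(122 + ((-28 - 6) + d))*Y = (122 + ((-28 - 6) + 29))*(-77) = (122 + (-34 + 29))*(-77) = (122 - 5)*(-77) = 117*(-77) = -9009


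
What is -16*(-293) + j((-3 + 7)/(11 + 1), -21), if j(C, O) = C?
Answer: 14065/3 ≈ 4688.3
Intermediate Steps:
-16*(-293) + j((-3 + 7)/(11 + 1), -21) = -16*(-293) + (-3 + 7)/(11 + 1) = 4688 + 4/12 = 4688 + 4*(1/12) = 4688 + 1/3 = 14065/3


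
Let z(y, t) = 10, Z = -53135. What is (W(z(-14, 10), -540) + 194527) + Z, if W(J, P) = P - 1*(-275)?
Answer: 141127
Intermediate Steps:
W(J, P) = 275 + P (W(J, P) = P + 275 = 275 + P)
(W(z(-14, 10), -540) + 194527) + Z = ((275 - 540) + 194527) - 53135 = (-265 + 194527) - 53135 = 194262 - 53135 = 141127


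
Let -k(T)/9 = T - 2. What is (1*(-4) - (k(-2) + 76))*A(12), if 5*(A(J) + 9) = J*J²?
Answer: -195228/5 ≈ -39046.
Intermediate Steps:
A(J) = -9 + J³/5 (A(J) = -9 + (J*J²)/5 = -9 + J³/5)
k(T) = 18 - 9*T (k(T) = -9*(T - 2) = -9*(-2 + T) = 18 - 9*T)
(1*(-4) - (k(-2) + 76))*A(12) = (1*(-4) - ((18 - 9*(-2)) + 76))*(-9 + (⅕)*12³) = (-4 - ((18 + 18) + 76))*(-9 + (⅕)*1728) = (-4 - (36 + 76))*(-9 + 1728/5) = (-4 - 1*112)*(1683/5) = (-4 - 112)*(1683/5) = -116*1683/5 = -195228/5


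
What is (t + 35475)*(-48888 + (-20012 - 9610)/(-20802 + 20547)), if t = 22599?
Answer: -240751922844/85 ≈ -2.8324e+9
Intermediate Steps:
(t + 35475)*(-48888 + (-20012 - 9610)/(-20802 + 20547)) = (22599 + 35475)*(-48888 + (-20012 - 9610)/(-20802 + 20547)) = 58074*(-48888 - 29622/(-255)) = 58074*(-48888 - 29622*(-1/255)) = 58074*(-48888 + 9874/85) = 58074*(-4145606/85) = -240751922844/85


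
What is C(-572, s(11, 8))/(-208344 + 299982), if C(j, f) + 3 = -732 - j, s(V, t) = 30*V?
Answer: -163/91638 ≈ -0.0017787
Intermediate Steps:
C(j, f) = -735 - j (C(j, f) = -3 + (-732 - j) = -735 - j)
C(-572, s(11, 8))/(-208344 + 299982) = (-735 - 1*(-572))/(-208344 + 299982) = (-735 + 572)/91638 = -163*1/91638 = -163/91638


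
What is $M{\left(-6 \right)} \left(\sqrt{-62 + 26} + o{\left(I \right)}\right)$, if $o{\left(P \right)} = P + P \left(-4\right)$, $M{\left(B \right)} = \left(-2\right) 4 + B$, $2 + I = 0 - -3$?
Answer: $42 - 84 i \approx 42.0 - 84.0 i$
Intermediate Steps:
$I = 1$ ($I = -2 + \left(0 - -3\right) = -2 + \left(0 + 3\right) = -2 + 3 = 1$)
$M{\left(B \right)} = -8 + B$
$o{\left(P \right)} = - 3 P$ ($o{\left(P \right)} = P - 4 P = - 3 P$)
$M{\left(-6 \right)} \left(\sqrt{-62 + 26} + o{\left(I \right)}\right) = \left(-8 - 6\right) \left(\sqrt{-62 + 26} - 3\right) = - 14 \left(\sqrt{-36} - 3\right) = - 14 \left(6 i - 3\right) = - 14 \left(-3 + 6 i\right) = 42 - 84 i$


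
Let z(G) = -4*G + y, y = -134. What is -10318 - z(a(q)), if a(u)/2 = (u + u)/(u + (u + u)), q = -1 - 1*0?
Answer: -30536/3 ≈ -10179.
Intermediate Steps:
q = -1 (q = -1 + 0 = -1)
a(u) = 4/3 (a(u) = 2*((u + u)/(u + (u + u))) = 2*((2*u)/(u + 2*u)) = 2*((2*u)/((3*u))) = 2*((2*u)*(1/(3*u))) = 2*(⅔) = 4/3)
z(G) = -134 - 4*G (z(G) = -4*G - 134 = -134 - 4*G)
-10318 - z(a(q)) = -10318 - (-134 - 4*4/3) = -10318 - (-134 - 16/3) = -10318 - 1*(-418/3) = -10318 + 418/3 = -30536/3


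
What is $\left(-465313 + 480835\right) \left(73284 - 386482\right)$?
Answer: $-4861459356$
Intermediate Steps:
$\left(-465313 + 480835\right) \left(73284 - 386482\right) = 15522 \left(-313198\right) = -4861459356$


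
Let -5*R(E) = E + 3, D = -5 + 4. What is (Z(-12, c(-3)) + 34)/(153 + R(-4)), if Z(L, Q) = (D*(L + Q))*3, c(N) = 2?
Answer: 160/383 ≈ 0.41775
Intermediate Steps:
D = -1
R(E) = -⅗ - E/5 (R(E) = -(E + 3)/5 = -(3 + E)/5 = -⅗ - E/5)
Z(L, Q) = -3*L - 3*Q (Z(L, Q) = -(L + Q)*3 = (-L - Q)*3 = -3*L - 3*Q)
(Z(-12, c(-3)) + 34)/(153 + R(-4)) = ((-3*(-12) - 3*2) + 34)/(153 + (-⅗ - ⅕*(-4))) = ((36 - 6) + 34)/(153 + (-⅗ + ⅘)) = (30 + 34)/(153 + ⅕) = 64/(766/5) = (5/766)*64 = 160/383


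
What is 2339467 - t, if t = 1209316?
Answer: 1130151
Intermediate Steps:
2339467 - t = 2339467 - 1*1209316 = 2339467 - 1209316 = 1130151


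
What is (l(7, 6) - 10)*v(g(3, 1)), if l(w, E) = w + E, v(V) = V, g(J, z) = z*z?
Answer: 3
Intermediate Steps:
g(J, z) = z²
l(w, E) = E + w
(l(7, 6) - 10)*v(g(3, 1)) = ((6 + 7) - 10)*1² = (13 - 10)*1 = 3*1 = 3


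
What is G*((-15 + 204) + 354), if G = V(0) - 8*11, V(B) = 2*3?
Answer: -44526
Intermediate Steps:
V(B) = 6
G = -82 (G = 6 - 8*11 = 6 - 88 = -82)
G*((-15 + 204) + 354) = -82*((-15 + 204) + 354) = -82*(189 + 354) = -82*543 = -44526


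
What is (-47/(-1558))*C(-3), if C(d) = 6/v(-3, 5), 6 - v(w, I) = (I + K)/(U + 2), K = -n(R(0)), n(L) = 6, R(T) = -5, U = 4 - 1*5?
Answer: 141/5453 ≈ 0.025857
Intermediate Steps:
U = -1 (U = 4 - 5 = -1)
K = -6 (K = -1*6 = -6)
v(w, I) = 12 - I (v(w, I) = 6 - (I - 6)/(-1 + 2) = 6 - (-6 + I)/1 = 6 - (-6 + I) = 6 + (6 - I) = 12 - I)
C(d) = 6/7 (C(d) = 6/(12 - 1*5) = 6/(12 - 5) = 6/7)
(-47/(-1558))*C(-3) = -47/(-1558)*(6/7) = -47*(-1/1558)*(6/7) = (47/1558)*(6/7) = 141/5453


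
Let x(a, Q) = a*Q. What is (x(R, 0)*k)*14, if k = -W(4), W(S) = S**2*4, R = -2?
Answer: 0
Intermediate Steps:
W(S) = 4*S**2
k = -64 (k = -4*4**2 = -4*16 = -1*64 = -64)
x(a, Q) = Q*a
(x(R, 0)*k)*14 = ((0*(-2))*(-64))*14 = (0*(-64))*14 = 0*14 = 0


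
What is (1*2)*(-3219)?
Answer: -6438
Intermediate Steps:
(1*2)*(-3219) = 2*(-3219) = -6438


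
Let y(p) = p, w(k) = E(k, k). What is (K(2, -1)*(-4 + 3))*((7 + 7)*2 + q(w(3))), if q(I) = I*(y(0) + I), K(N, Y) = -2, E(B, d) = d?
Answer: 74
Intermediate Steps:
w(k) = k
q(I) = I² (q(I) = I*(0 + I) = I*I = I²)
(K(2, -1)*(-4 + 3))*((7 + 7)*2 + q(w(3))) = (-2*(-4 + 3))*((7 + 7)*2 + 3²) = (-2*(-1))*(14*2 + 9) = 2*(28 + 9) = 2*37 = 74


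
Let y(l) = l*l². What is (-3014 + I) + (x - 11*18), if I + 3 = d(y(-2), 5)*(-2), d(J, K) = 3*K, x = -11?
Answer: -3256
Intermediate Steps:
y(l) = l³
I = -33 (I = -3 + (3*5)*(-2) = -3 + 15*(-2) = -3 - 30 = -33)
(-3014 + I) + (x - 11*18) = (-3014 - 33) + (-11 - 11*18) = -3047 + (-11 - 198) = -3047 - 209 = -3256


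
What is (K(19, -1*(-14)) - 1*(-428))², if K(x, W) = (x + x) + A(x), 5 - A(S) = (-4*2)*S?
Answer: 388129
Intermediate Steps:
A(S) = 5 + 8*S (A(S) = 5 - (-4*2)*S = 5 - (-8)*S = 5 + 8*S)
K(x, W) = 5 + 10*x (K(x, W) = (x + x) + (5 + 8*x) = 2*x + (5 + 8*x) = 5 + 10*x)
(K(19, -1*(-14)) - 1*(-428))² = ((5 + 10*19) - 1*(-428))² = ((5 + 190) + 428)² = (195 + 428)² = 623² = 388129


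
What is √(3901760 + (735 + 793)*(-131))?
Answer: 6*√102822 ≈ 1924.0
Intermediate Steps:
√(3901760 + (735 + 793)*(-131)) = √(3901760 + 1528*(-131)) = √(3901760 - 200168) = √3701592 = 6*√102822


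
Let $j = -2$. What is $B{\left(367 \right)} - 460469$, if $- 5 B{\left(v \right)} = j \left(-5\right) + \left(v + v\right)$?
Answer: $- \frac{2303089}{5} \approx -4.6062 \cdot 10^{5}$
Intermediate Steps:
$B{\left(v \right)} = -2 - \frac{2 v}{5}$ ($B{\left(v \right)} = - \frac{\left(-2\right) \left(-5\right) + \left(v + v\right)}{5} = - \frac{10 + 2 v}{5} = -2 - \frac{2 v}{5}$)
$B{\left(367 \right)} - 460469 = \left(-2 - \frac{734}{5}\right) - 460469 = - \frac{744}{5} - 460469 = - \frac{2303089}{5}$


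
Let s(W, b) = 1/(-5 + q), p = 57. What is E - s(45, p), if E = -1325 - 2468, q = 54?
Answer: -185858/49 ≈ -3793.0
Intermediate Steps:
s(W, b) = 1/49 (s(W, b) = 1/(-5 + 54) = 1/49)
E = -3793
E - s(45, p) = -3793 - 1*1/49 = -3793 - 1/49 = -185858/49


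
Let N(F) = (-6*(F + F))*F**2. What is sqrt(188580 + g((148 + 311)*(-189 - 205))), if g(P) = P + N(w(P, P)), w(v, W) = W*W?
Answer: I*sqrt(419792514499999806251810979132618) ≈ 2.0489e+16*I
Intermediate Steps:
w(v, W) = W**2
N(F) = -12*F**3 (N(F) = (-12*F)*F**2 = -12*F**3)
g(P) = P - 12*P**6
sqrt(188580 + g((148 + 311)*(-189 - 205))) = sqrt(188580 + ((148 + 311)*(-189 - 205) - 12*(-189 - 205)**6*(148 + 311)**6)) = sqrt(188580 + (459*(-394) - 12*(459*(-394))**6)) = sqrt(188580 + (-180846 - 12*(-180846)**6)) = sqrt(188580 + (-180846 - 12*34982709541666650520984248261696)) = sqrt(188580 + (-180846 - 419792514499999806251810979140352)) = sqrt(188580 - 419792514499999806251810979321198) = sqrt(-419792514499999806251810979132618) = I*sqrt(419792514499999806251810979132618)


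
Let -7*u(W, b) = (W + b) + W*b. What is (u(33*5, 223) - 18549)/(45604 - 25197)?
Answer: -167026/142849 ≈ -1.1692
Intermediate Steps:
u(W, b) = -W/7 - b/7 - W*b/7 (u(W, b) = -((W + b) + W*b)/7 = -(W + b + W*b)/7 = -W/7 - b/7 - W*b/7)
(u(33*5, 223) - 18549)/(45604 - 25197) = ((-33*5/7 - 1/7*223 - 1/7*33*5*223) - 18549)/(45604 - 25197) = ((-1/7*165 - 223/7 - 1/7*165*223) - 18549)/20407 = ((-165/7 - 223/7 - 36795/7) - 18549)*(1/20407) = (-37183/7 - 18549)*(1/20407) = -167026/7*1/20407 = -167026/142849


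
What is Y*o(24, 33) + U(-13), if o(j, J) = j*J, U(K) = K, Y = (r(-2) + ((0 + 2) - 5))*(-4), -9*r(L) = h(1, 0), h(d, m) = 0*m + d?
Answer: 9843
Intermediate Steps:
h(d, m) = d (h(d, m) = 0 + d = d)
r(L) = -⅑ (r(L) = -⅑*1 = -⅑)
Y = 112/9 (Y = (-⅑ + ((0 + 2) - 5))*(-4) = (-⅑ + (2 - 5))*(-4) = (-⅑ - 3)*(-4) = -28/9*(-4) = 112/9 ≈ 12.444)
o(j, J) = J*j
Y*o(24, 33) + U(-13) = 112*(33*24)/9 - 13 = (112/9)*792 - 13 = 9856 - 13 = 9843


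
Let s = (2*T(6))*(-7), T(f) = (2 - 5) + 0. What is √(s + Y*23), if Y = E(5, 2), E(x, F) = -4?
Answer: 5*I*√2 ≈ 7.0711*I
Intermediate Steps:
Y = -4
T(f) = -3 (T(f) = -3 + 0 = -3)
s = 42 (s = (2*(-3))*(-7) = -6*(-7) = 42)
√(s + Y*23) = √(42 - 4*23) = √(42 - 92) = √(-50) = 5*I*√2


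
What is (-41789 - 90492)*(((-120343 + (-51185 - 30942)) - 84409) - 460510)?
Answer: 98865364309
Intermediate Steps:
(-41789 - 90492)*(((-120343 + (-51185 - 30942)) - 84409) - 460510) = -132281*(((-120343 - 82127) - 84409) - 460510) = -132281*((-202470 - 84409) - 460510) = -132281*(-286879 - 460510) = -132281*(-747389) = 98865364309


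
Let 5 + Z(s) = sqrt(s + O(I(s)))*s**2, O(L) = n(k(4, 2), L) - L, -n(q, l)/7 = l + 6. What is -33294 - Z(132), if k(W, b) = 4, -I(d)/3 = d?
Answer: -33289 - 52272*sqrt(362) ≈ -1.0278e+6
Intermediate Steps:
I(d) = -3*d
n(q, l) = -42 - 7*l (n(q, l) = -7*(l + 6) = -7*(6 + l) = -42 - 7*l)
O(L) = -42 - 8*L (O(L) = (-42 - 7*L) - L = -42 - 8*L)
Z(s) = -5 + s**2*sqrt(-42 + 25*s) (Z(s) = -5 + sqrt(s + (-42 - (-24)*s))*s**2 = -5 + sqrt(s + (-42 + 24*s))*s**2 = -5 + sqrt(-42 + 25*s)*s**2 = -5 + s**2*sqrt(-42 + 25*s))
-33294 - Z(132) = -33294 - (-5 + 132**2*sqrt(-42 + 25*132)) = -33294 - (-5 + 17424*sqrt(-42 + 3300)) = -33294 - (-5 + 17424*sqrt(3258)) = -33294 - (-5 + 17424*(3*sqrt(362))) = -33294 - (-5 + 52272*sqrt(362)) = -33294 + (5 - 52272*sqrt(362)) = -33289 - 52272*sqrt(362)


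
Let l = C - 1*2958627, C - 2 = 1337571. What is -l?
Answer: 1621054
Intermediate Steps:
C = 1337573 (C = 2 + 1337571 = 1337573)
l = -1621054 (l = 1337573 - 1*2958627 = 1337573 - 2958627 = -1621054)
-l = -1*(-1621054) = 1621054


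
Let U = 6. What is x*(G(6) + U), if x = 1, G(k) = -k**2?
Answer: -30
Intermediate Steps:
x*(G(6) + U) = 1*(-1*6**2 + 6) = 1*(-1*36 + 6) = 1*(-36 + 6) = 1*(-30) = -30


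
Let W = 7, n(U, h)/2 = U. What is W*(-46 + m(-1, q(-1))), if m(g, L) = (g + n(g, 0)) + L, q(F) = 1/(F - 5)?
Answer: -2065/6 ≈ -344.17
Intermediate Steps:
q(F) = 1/(-5 + F)
n(U, h) = 2*U
m(g, L) = L + 3*g (m(g, L) = (g + 2*g) + L = 3*g + L = L + 3*g)
W*(-46 + m(-1, q(-1))) = 7*(-46 + (1/(-5 - 1) + 3*(-1))) = 7*(-46 + (1/(-6) - 3)) = 7*(-46 + (-1/6 - 3)) = 7*(-46 - 19/6) = 7*(-295/6) = -2065/6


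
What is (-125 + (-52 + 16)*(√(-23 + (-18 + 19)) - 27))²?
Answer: 688897 - 60984*I*√22 ≈ 6.889e+5 - 2.8604e+5*I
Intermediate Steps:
(-125 + (-52 + 16)*(√(-23 + (-18 + 19)) - 27))² = (-125 - 36*(√(-23 + 1) - 27))² = (-125 - 36*(√(-22) - 27))² = (-125 - 36*(I*√22 - 27))² = (-125 - 36*(-27 + I*√22))² = (-125 + (972 - 36*I*√22))² = (847 - 36*I*√22)²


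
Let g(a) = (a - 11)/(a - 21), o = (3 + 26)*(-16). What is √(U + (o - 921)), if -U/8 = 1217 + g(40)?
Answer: I*√4019089/19 ≈ 105.51*I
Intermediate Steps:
o = -464 (o = 29*(-16) = -464)
g(a) = (-11 + a)/(-21 + a)
U = -185216/19 (U = -8*(1217 + (-11 + 40)/(-21 + 40)) = -8*(1217 + 29/19) = -8*23152/19 = -185216/19 ≈ -9748.2)
√(U + (o - 921)) = √(-185216/19 + (-464 - 921)) = √(-185216/19 - 1385) = √(-211531/19) = I*√4019089/19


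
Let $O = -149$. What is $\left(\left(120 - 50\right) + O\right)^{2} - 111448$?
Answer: $-105207$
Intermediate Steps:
$\left(\left(120 - 50\right) + O\right)^{2} - 111448 = \left(\left(120 - 50\right) - 149\right)^{2} - 111448 = \left(70 - 149\right)^{2} - 111448 = \left(-79\right)^{2} - 111448 = 6241 - 111448 = -105207$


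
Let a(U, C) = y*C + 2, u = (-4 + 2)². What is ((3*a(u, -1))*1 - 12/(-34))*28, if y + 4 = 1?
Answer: 7308/17 ≈ 429.88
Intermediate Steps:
y = -3 (y = -4 + 1 = -3)
u = 4 (u = (-2)² = 4)
a(U, C) = 2 - 3*C (a(U, C) = -3*C + 2 = 2 - 3*C)
((3*a(u, -1))*1 - 12/(-34))*28 = ((3*(2 - 3*(-1)))*1 - 12/(-34))*28 = ((3*(2 + 3))*1 - 12*(-1/34))*28 = ((3*5)*1 + 6/17)*28 = (15*1 + 6/17)*28 = (15 + 6/17)*28 = (261/17)*28 = 7308/17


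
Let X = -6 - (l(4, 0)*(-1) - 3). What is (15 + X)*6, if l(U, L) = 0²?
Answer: 72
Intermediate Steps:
l(U, L) = 0
X = -3 (X = -6 - (0*(-1) - 3) = -6 - (0 - 3) = -6 - 1*(-3) = -6 + 3 = -3)
(15 + X)*6 = (15 - 3)*6 = 12*6 = 72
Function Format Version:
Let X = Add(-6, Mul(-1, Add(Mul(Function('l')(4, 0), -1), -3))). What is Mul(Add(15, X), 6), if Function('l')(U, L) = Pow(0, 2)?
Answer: 72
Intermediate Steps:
Function('l')(U, L) = 0
X = -3 (X = Add(-6, Mul(-1, Add(Mul(0, -1), -3))) = Add(-6, Mul(-1, Add(0, -3))) = Add(-6, Mul(-1, -3)) = Add(-6, 3) = -3)
Mul(Add(15, X), 6) = Mul(Add(15, -3), 6) = Mul(12, 6) = 72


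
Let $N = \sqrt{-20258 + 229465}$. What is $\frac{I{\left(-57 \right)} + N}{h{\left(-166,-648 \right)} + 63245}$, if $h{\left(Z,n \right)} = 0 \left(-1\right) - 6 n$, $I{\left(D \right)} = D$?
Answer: $- \frac{57}{67133} + \frac{\sqrt{209207}}{67133} \approx 0.0059642$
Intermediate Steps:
$N = \sqrt{209207} \approx 457.39$
$h{\left(Z,n \right)} = - 6 n$ ($h{\left(Z,n \right)} = 0 - 6 n = - 6 n$)
$\frac{I{\left(-57 \right)} + N}{h{\left(-166,-648 \right)} + 63245} = \frac{-57 + \sqrt{209207}}{\left(-6\right) \left(-648\right) + 63245} = \frac{-57 + \sqrt{209207}}{3888 + 63245} = \frac{-57 + \sqrt{209207}}{67133} = \left(-57 + \sqrt{209207}\right) \frac{1}{67133} = - \frac{57}{67133} + \frac{\sqrt{209207}}{67133}$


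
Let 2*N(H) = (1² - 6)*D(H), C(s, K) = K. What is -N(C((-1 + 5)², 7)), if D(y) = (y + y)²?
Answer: 490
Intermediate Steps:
D(y) = 4*y² (D(y) = (2*y)² = 4*y²)
N(H) = -10*H² (N(H) = ((1² - 6)*(4*H²))/2 = ((1 - 6)*(4*H²))/2 = (-20*H²)/2 = -10*H²)
-N(C((-1 + 5)², 7)) = -(-10)*7² = -(-10)*49 = -1*(-490) = 490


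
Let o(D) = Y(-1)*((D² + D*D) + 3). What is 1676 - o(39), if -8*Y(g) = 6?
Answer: 15839/4 ≈ 3959.8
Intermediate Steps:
Y(g) = -¾ (Y(g) = -⅛*6 = -¾)
o(D) = -9/4 - 3*D²/2 (o(D) = -3*((D² + D*D) + 3)/4 = -3*((D² + D²) + 3)/4 = -3*(2*D² + 3)/4 = -3*(3 + 2*D²)/4 = -9/4 - 3*D²/2)
1676 - o(39) = 1676 - (-9/4 - 3/2*39²) = 1676 - (-9/4 - 3/2*1521) = 1676 - (-9/4 - 4563/2) = 1676 - 1*(-9135/4) = 1676 + 9135/4 = 15839/4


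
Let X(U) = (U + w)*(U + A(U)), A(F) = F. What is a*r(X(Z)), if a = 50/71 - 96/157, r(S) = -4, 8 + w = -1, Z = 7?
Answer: -4136/11147 ≈ -0.37104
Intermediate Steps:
w = -9 (w = -8 - 1 = -9)
X(U) = 2*U*(-9 + U) (X(U) = (U - 9)*(U + U) = (-9 + U)*(2*U) = 2*U*(-9 + U))
a = 1034/11147 (a = 50*(1/71) - 96*1/157 = 50/71 - 96/157 = 1034/11147 ≈ 0.092760)
a*r(X(Z)) = (1034/11147)*(-4) = -4136/11147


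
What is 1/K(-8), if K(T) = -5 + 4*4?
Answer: 1/11 ≈ 0.090909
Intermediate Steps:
K(T) = 11 (K(T) = -5 + 16 = 11)
1/K(-8) = 1/11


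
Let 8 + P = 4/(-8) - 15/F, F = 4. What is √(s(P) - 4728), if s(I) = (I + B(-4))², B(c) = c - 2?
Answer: I*√70319/4 ≈ 66.294*I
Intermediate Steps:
B(c) = -2 + c
P = -49/4 (P = -8 + (4/(-8) - 15/4) = -8 + (4*(-⅛) - 15*¼) = -8 + (-½ - 15/4) = -8 - 17/4 = -49/4 ≈ -12.250)
s(I) = (-6 + I)² (s(I) = (I + (-2 - 4))² = (I - 6)² = (-6 + I)²)
√(s(P) - 4728) = √((-6 - 49/4)² - 4728) = √((-73/4)² - 4728) = √(5329/16 - 4728) = √(-70319/16) = I*√70319/4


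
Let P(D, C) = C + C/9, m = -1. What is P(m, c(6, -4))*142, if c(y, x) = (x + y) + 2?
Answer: 5680/9 ≈ 631.11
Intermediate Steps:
c(y, x) = 2 + x + y
P(D, C) = 10*C/9 (P(D, C) = C + C*(⅑) = C + C/9 = 10*C/9)
P(m, c(6, -4))*142 = (10*(2 - 4 + 6)/9)*142 = ((10/9)*4)*142 = (40/9)*142 = 5680/9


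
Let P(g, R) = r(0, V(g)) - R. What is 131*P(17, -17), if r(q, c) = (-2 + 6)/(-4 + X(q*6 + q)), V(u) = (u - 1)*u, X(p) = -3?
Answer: 15065/7 ≈ 2152.1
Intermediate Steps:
V(u) = u*(-1 + u) (V(u) = (-1 + u)*u = u*(-1 + u))
r(q, c) = -4/7 (r(q, c) = (-2 + 6)/(-4 - 3) = 4/(-7) = 4*(-⅐) = -4/7)
P(g, R) = -4/7 - R
131*P(17, -17) = 131*(-4/7 - 1*(-17)) = 131*(-4/7 + 17) = 131*(115/7) = 15065/7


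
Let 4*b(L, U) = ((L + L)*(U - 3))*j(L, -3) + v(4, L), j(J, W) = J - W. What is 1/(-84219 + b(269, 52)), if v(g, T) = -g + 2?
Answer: 2/3416793 ≈ 5.8534e-7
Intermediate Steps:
v(g, T) = 2 - g
b(L, U) = -½ + L*(-3 + U)*(3 + L)/2 (b(L, U) = (((L + L)*(U - 3))*(L - 1*(-3)) + (2 - 1*4))/4 = (((2*L)*(-3 + U))*(L + 3) + (2 - 4))/4 = ((2*L*(-3 + U))*(3 + L) - 2)/4 = (2*L*(-3 + U)*(3 + L) - 2)/4 = (-2 + 2*L*(-3 + U)*(3 + L))/4 = -½ + L*(-3 + U)*(3 + L)/2)
1/(-84219 + b(269, 52)) = 1/(-84219 + (-½ - 3/2*269*(3 + 269) + (½)*269*52*(3 + 269))) = 1/(-84219 + (-½ - 3/2*269*272 + (½)*269*52*272)) = 1/(-84219 + (-½ - 109752 + 1902368)) = 1/(-84219 + 3585231/2) = 1/(3416793/2) = 2/3416793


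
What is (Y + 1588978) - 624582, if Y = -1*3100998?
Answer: -2136602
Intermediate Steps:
Y = -3100998
(Y + 1588978) - 624582 = (-3100998 + 1588978) - 624582 = -1512020 - 624582 = -2136602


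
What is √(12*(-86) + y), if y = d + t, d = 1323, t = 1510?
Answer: √1801 ≈ 42.438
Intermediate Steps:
y = 2833 (y = 1323 + 1510 = 2833)
√(12*(-86) + y) = √(12*(-86) + 2833) = √(-1032 + 2833) = √1801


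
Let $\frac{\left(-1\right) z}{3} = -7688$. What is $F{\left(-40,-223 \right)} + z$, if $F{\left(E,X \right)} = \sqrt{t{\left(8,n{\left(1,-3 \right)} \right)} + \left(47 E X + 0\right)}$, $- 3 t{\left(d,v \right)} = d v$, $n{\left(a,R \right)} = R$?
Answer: $23064 + 4 \sqrt{26203} \approx 23712.0$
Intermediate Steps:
$t{\left(d,v \right)} = - \frac{d v}{3}$
$z = 23064$ ($z = \left(-3\right) \left(-7688\right) = 23064$)
$F{\left(E,X \right)} = \sqrt{8 + 47 E X}$ ($F{\left(E,X \right)} = \sqrt{\left(- \frac{1}{3}\right) 8 \left(-3\right) + \left(47 E X + 0\right)} = \sqrt{8 + \left(47 E X + 0\right)} = \sqrt{8 + 47 E X}$)
$F{\left(-40,-223 \right)} + z = \sqrt{8 + 47 \left(-40\right) \left(-223\right)} + 23064 = \sqrt{8 + 419240} + 23064 = \sqrt{419248} + 23064 = 4 \sqrt{26203} + 23064 = 23064 + 4 \sqrt{26203}$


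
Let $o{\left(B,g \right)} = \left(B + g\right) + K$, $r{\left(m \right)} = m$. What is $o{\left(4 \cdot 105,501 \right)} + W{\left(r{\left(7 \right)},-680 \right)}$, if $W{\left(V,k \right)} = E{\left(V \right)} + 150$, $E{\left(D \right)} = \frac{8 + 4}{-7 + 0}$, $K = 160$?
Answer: $\frac{8605}{7} \approx 1229.3$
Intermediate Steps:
$E{\left(D \right)} = - \frac{12}{7}$ ($E{\left(D \right)} = \frac{12}{-7} = 12 \left(- \frac{1}{7}\right) = - \frac{12}{7}$)
$o{\left(B,g \right)} = 160 + B + g$ ($o{\left(B,g \right)} = \left(B + g\right) + 160 = 160 + B + g$)
$W{\left(V,k \right)} = \frac{1038}{7}$ ($W{\left(V,k \right)} = - \frac{12}{7} + 150 = \frac{1038}{7}$)
$o{\left(4 \cdot 105,501 \right)} + W{\left(r{\left(7 \right)},-680 \right)} = \left(160 + 4 \cdot 105 + 501\right) + \frac{1038}{7} = \left(160 + 420 + 501\right) + \frac{1038}{7} = 1081 + \frac{1038}{7} = \frac{8605}{7}$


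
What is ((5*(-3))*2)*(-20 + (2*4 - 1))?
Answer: 390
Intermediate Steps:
((5*(-3))*2)*(-20 + (2*4 - 1)) = (-15*2)*(-20 + (8 - 1)) = -30*(-20 + 7) = -30*(-13) = 390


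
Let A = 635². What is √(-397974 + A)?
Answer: √5251 ≈ 72.464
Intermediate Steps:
A = 403225
√(-397974 + A) = √(-397974 + 403225) = √5251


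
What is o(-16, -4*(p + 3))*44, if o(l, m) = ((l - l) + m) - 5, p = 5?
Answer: -1628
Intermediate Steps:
o(l, m) = -5 + m (o(l, m) = (0 + m) - 5 = m - 5 = -5 + m)
o(-16, -4*(p + 3))*44 = (-5 - 4*(5 + 3))*44 = (-5 - 4*8)*44 = (-5 - 32)*44 = -37*44 = -1628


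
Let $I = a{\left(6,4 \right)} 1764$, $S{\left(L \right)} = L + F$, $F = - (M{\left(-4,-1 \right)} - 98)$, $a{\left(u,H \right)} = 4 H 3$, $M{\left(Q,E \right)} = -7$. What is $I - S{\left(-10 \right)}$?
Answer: $84577$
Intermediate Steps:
$a{\left(u,H \right)} = 12 H$
$F = 105$ ($F = - (-7 - 98) = \left(-1\right) \left(-105\right) = 105$)
$S{\left(L \right)} = 105 + L$ ($S{\left(L \right)} = L + 105 = 105 + L$)
$I = 84672$ ($I = 12 \cdot 4 \cdot 1764 = 48 \cdot 1764 = 84672$)
$I - S{\left(-10 \right)} = 84672 - \left(105 - 10\right) = 84672 - 95 = 84577$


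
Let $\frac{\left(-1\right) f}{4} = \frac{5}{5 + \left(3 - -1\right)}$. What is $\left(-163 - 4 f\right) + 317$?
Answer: $\frac{1466}{9} \approx 162.89$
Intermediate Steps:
$f = - \frac{20}{9}$ ($f = - 4 \frac{5}{5 + \left(3 - -1\right)} = - 4 \frac{5}{5 + \left(3 + 1\right)} = - 4 \frac{5}{5 + 4} = - 4 \cdot \frac{5}{9} = - 4 \cdot 5 \cdot \frac{1}{9} = \left(-4\right) \frac{5}{9} = - \frac{20}{9} \approx -2.2222$)
$\left(-163 - 4 f\right) + 317 = \left(-163 - - \frac{80}{9}\right) + 317 = \left(-163 + \frac{80}{9}\right) + 317 = - \frac{1387}{9} + 317 = \frac{1466}{9}$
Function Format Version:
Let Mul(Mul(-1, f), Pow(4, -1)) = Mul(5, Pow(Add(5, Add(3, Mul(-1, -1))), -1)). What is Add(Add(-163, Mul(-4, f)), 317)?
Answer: Rational(1466, 9) ≈ 162.89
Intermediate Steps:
f = Rational(-20, 9) (f = Mul(-4, Mul(5, Pow(Add(5, Add(3, Mul(-1, -1))), -1))) = Mul(-4, Mul(5, Pow(Add(5, Add(3, 1)), -1))) = Mul(-4, Mul(5, Pow(Add(5, 4), -1))) = Mul(-4, Mul(5, Pow(9, -1))) = Mul(-4, Mul(5, Rational(1, 9))) = Mul(-4, Rational(5, 9)) = Rational(-20, 9) ≈ -2.2222)
Add(Add(-163, Mul(-4, f)), 317) = Add(Add(-163, Mul(-4, Rational(-20, 9))), 317) = Add(Add(-163, Rational(80, 9)), 317) = Add(Rational(-1387, 9), 317) = Rational(1466, 9)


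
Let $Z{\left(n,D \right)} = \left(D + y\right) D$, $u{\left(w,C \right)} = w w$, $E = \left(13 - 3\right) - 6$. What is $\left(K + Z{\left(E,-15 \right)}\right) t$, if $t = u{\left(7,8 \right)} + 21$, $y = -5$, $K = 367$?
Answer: $46690$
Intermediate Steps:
$E = 4$ ($E = 10 - 6 = 4$)
$u{\left(w,C \right)} = w^{2}$
$Z{\left(n,D \right)} = D \left(-5 + D\right)$ ($Z{\left(n,D \right)} = \left(D - 5\right) D = \left(-5 + D\right) D = D \left(-5 + D\right)$)
$t = 70$ ($t = 7^{2} + 21 = 49 + 21 = 70$)
$\left(K + Z{\left(E,-15 \right)}\right) t = \left(367 - 15 \left(-5 - 15\right)\right) 70 = \left(367 - -300\right) 70 = \left(367 + 300\right) 70 = 667 \cdot 70 = 46690$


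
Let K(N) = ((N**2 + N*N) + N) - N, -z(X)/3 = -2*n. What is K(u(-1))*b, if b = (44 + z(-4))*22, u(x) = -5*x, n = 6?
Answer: 88000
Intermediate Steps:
z(X) = 36 (z(X) = -(-6)*6 = -3*(-12) = 36)
b = 1760 (b = (44 + 36)*22 = 80*22 = 1760)
K(N) = 2*N**2 (K(N) = ((N**2 + N**2) + N) - N = (2*N**2 + N) - N = (N + 2*N**2) - N = 2*N**2)
K(u(-1))*b = (2*(-5*(-1))**2)*1760 = (2*5**2)*1760 = (2*25)*1760 = 50*1760 = 88000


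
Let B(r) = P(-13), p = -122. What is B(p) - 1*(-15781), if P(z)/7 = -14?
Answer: 15683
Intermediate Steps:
P(z) = -98 (P(z) = 7*(-14) = -98)
B(r) = -98
B(p) - 1*(-15781) = -98 - 1*(-15781) = -98 + 15781 = 15683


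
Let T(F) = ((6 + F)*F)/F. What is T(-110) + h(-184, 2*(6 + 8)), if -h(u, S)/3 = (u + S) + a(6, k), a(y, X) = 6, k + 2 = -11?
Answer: 346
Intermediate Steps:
k = -13 (k = -2 - 11 = -13)
h(u, S) = -18 - 3*S - 3*u (h(u, S) = -3*((u + S) + 6) = -3*((S + u) + 6) = -3*(6 + S + u) = -18 - 3*S - 3*u)
T(F) = 6 + F (T(F) = (F*(6 + F))/F = 6 + F)
T(-110) + h(-184, 2*(6 + 8)) = (6 - 110) + (-18 - 6*(6 + 8) - 3*(-184)) = -104 + (-18 - 6*14 + 552) = -104 + (-18 - 3*28 + 552) = -104 + (-18 - 84 + 552) = -104 + 450 = 346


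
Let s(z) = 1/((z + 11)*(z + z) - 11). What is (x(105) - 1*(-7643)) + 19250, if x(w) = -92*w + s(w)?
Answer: 419606318/24349 ≈ 17233.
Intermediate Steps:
s(z) = 1/(-11 + 2*z*(11 + z)) (s(z) = 1/((11 + z)*(2*z) - 11) = 1/(2*z*(11 + z) - 11) = 1/(-11 + 2*z*(11 + z)))
x(w) = 1/(-11 + 2*w² + 22*w) - 92*w (x(w) = -92*w + 1/(-11 + 2*w² + 22*w) = 1/(-11 + 2*w² + 22*w) - 92*w)
(x(105) - 1*(-7643)) + 19250 = ((1/(-11 + 2*105² + 22*105) - 92*105) - 1*(-7643)) + 19250 = ((1/(-11 + 2*11025 + 2310) - 9660) + 7643) + 19250 = ((1/(-11 + 22050 + 2310) - 9660) + 7643) + 19250 = ((1/24349 - 9660) + 7643) + 19250 = (-235211339/24349 + 7643) + 19250 = -49111932/24349 + 19250 = 419606318/24349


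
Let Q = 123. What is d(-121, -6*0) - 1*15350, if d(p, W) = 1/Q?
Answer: -1888049/123 ≈ -15350.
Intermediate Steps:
d(p, W) = 1/123
d(-121, -6*0) - 1*15350 = 1/123 - 1*15350 = 1/123 - 15350 = -1888049/123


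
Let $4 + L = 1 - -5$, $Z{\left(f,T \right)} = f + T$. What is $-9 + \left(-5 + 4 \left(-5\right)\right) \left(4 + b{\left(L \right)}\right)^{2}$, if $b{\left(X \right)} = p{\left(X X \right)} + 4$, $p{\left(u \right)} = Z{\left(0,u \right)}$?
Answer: $-3609$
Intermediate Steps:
$Z{\left(f,T \right)} = T + f$
$p{\left(u \right)} = u$ ($p{\left(u \right)} = u + 0 = u$)
$L = 2$ ($L = -4 + \left(1 - -5\right) = -4 + \left(1 + 5\right) = -4 + 6 = 2$)
$b{\left(X \right)} = 4 + X^{2}$ ($b{\left(X \right)} = X X + 4 = X^{2} + 4 = 4 + X^{2}$)
$-9 + \left(-5 + 4 \left(-5\right)\right) \left(4 + b{\left(L \right)}\right)^{2} = -9 + \left(-5 + 4 \left(-5\right)\right) \left(4 + \left(4 + 2^{2}\right)\right)^{2} = -9 + \left(-5 - 20\right) \left(4 + \left(4 + 4\right)\right)^{2} = -9 - 25 \left(4 + 8\right)^{2} = -9 - 25 \cdot 12^{2} = -9 - 3600 = -3609$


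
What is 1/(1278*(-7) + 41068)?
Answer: 1/32122 ≈ 3.1131e-5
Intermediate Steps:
1/(1278*(-7) + 41068) = 1/(-8946 + 41068) = 1/32122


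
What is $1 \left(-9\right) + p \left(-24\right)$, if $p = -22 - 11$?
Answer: $783$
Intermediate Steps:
$p = -33$ ($p = -22 - 11 = -33$)
$1 \left(-9\right) + p \left(-24\right) = 1 \left(-9\right) - -792 = -9 + 792 = 783$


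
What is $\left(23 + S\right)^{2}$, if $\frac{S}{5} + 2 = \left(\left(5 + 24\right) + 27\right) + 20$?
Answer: $154449$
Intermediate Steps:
$S = 370$ ($S = -10 + 5 \left(\left(\left(5 + 24\right) + 27\right) + 20\right) = -10 + 5 \left(\left(29 + 27\right) + 20\right) = -10 + 5 \left(56 + 20\right) = -10 + 5 \cdot 76 = -10 + 380 = 370$)
$\left(23 + S\right)^{2} = \left(23 + 370\right)^{2} = 393^{2} = 154449$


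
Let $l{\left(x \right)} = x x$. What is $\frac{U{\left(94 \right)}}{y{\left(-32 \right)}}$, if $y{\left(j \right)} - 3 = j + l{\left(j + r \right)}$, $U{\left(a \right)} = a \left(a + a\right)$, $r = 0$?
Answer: $\frac{17672}{995} \approx 17.761$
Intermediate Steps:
$U{\left(a \right)} = 2 a^{2}$ ($U{\left(a \right)} = a 2 a = 2 a^{2}$)
$l{\left(x \right)} = x^{2}$
$y{\left(j \right)} = 3 + j + j^{2}$ ($y{\left(j \right)} = 3 + \left(j + \left(j + 0\right)^{2}\right) = 3 + \left(j + j^{2}\right) = 3 + j + j^{2}$)
$\frac{U{\left(94 \right)}}{y{\left(-32 \right)}} = \frac{2 \cdot 94^{2}}{3 - 32 + \left(-32\right)^{2}} = \frac{2 \cdot 8836}{3 - 32 + 1024} = \frac{17672}{995}$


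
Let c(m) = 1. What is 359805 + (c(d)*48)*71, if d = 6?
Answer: 363213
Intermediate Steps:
359805 + (c(d)*48)*71 = 359805 + (1*48)*71 = 359805 + 48*71 = 359805 + 3408 = 363213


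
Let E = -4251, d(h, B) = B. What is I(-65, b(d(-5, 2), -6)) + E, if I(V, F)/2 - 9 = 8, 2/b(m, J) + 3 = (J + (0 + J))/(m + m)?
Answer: -4217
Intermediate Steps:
b(m, J) = 2/(-3 + J/m) (b(m, J) = 2/(-3 + (J + (0 + J))/(m + m)) = 2/(-3 + (J + J)/((2*m))) = 2/(-3 + (2*J)*(1/(2*m))) = 2/(-3 + J/m))
I(V, F) = 34 (I(V, F) = 18 + 2*8 = 18 + 16 = 34)
I(-65, b(d(-5, 2), -6)) + E = 34 - 4251 = -4217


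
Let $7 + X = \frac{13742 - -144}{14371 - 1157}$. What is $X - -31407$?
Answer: $\frac{207466743}{6607} \approx 31401.0$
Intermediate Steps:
$X = - \frac{39306}{6607}$ ($X = -7 + \frac{13742 - -144}{14371 - 1157} = -7 + \frac{13742 + \left(-9483 + 9627\right)}{13214} = -7 + \left(13742 + 144\right) \frac{1}{13214} = -7 + 13886 \cdot \frac{1}{13214} = -7 + \frac{6943}{6607} = - \frac{39306}{6607} \approx -5.9491$)
$X - -31407 = - \frac{39306}{6607} - -31407 = - \frac{39306}{6607} + 31407 = \frac{207466743}{6607}$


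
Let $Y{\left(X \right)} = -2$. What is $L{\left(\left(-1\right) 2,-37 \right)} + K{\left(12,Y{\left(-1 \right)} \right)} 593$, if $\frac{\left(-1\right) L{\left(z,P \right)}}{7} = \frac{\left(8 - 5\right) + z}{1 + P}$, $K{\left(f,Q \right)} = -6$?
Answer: $- \frac{128081}{36} \approx -3557.8$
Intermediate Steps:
$L{\left(z,P \right)} = - \frac{7 \left(3 + z\right)}{1 + P}$ ($L{\left(z,P \right)} = - 7 \frac{\left(8 - 5\right) + z}{1 + P} = - 7 \frac{3 + z}{1 + P} = - \frac{7 \left(3 + z\right)}{1 + P}$)
$L{\left(\left(-1\right) 2,-37 \right)} + K{\left(12,Y{\left(-1 \right)} \right)} 593 = \frac{7 \left(-3 - \left(-1\right) 2\right)}{1 - 37} - 3558 = \frac{7 \left(-3 - -2\right)}{-36} - 3558 = 7 \left(- \frac{1}{36}\right) \left(-3 + 2\right) - 3558 = 7 \left(- \frac{1}{36}\right) \left(-1\right) - 3558 = \frac{7}{36} - 3558 = - \frac{128081}{36}$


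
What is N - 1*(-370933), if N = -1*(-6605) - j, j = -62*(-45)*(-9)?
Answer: 402648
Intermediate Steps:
j = -25110 (j = 2790*(-9) = -25110)
N = 31715 (N = -1*(-6605) - 1*(-25110) = 6605 + 25110 = 31715)
N - 1*(-370933) = 31715 - 1*(-370933) = 31715 + 370933 = 402648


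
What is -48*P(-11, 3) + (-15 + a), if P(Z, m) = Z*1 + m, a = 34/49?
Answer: 18115/49 ≈ 369.69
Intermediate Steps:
a = 34/49 (a = 34*(1/49) = 34/49 ≈ 0.69388)
P(Z, m) = Z + m
-48*P(-11, 3) + (-15 + a) = -48*(-11 + 3) + (-15 + 34/49) = -48*(-8) - 701/49 = 384 - 701/49 = 18115/49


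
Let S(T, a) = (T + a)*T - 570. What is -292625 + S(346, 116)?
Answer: -133343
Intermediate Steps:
S(T, a) = -570 + T*(T + a) (S(T, a) = T*(T + a) - 570 = -570 + T*(T + a))
-292625 + S(346, 116) = -292625 + (-570 + 346**2 + 346*116) = -292625 + (-570 + 119716 + 40136) = -292625 + 159282 = -133343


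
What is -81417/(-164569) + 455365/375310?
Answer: 21099115391/12352878278 ≈ 1.7080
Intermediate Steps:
-81417/(-164569) + 455365/375310 = -81417*(-1/164569) + 455365*(1/375310) = 81417/164569 + 91073/75062 = 21099115391/12352878278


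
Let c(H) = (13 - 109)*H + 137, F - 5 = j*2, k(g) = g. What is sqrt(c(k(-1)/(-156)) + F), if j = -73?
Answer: 2*I*sqrt(195)/13 ≈ 2.1483*I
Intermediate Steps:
F = -141 (F = 5 - 73*2 = 5 - 146 = -141)
c(H) = 137 - 96*H (c(H) = -96*H + 137 = 137 - 96*H)
sqrt(c(k(-1)/(-156)) + F) = sqrt((137 - (-96)/(-156)) - 141) = sqrt((137 - (-96)*(-1)/156) - 141) = sqrt((137 - 96*1/156) - 141) = sqrt((137 - 8/13) - 141) = sqrt(1773/13 - 141) = sqrt(-60/13) = 2*I*sqrt(195)/13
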